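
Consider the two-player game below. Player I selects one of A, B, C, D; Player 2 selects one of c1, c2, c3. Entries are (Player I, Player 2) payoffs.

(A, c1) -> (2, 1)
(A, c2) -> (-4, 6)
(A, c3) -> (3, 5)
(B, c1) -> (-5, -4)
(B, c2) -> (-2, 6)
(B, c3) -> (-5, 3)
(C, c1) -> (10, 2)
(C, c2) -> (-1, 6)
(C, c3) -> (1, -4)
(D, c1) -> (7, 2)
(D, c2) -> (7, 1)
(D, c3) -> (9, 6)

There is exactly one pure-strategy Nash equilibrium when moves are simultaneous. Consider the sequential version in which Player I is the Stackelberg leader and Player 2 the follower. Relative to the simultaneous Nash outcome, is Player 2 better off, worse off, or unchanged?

Solve by backward induction (Player I leads).
- A → Player 2 plays c2 (best of 1, 6, 5); Player I gets -4.
- B → Player 2 plays c2 (best of -4, 6, 3); Player I gets -2.
- C → Player 2 plays c2 (best of 2, 6, -4); Player I gets -1.
- D → Player 2 plays c3 (best of 2, 1, 6); Player I gets 9.
Among -4, -2, -1, 9, the best is 9 at D. Subgame-perfect outcome: (D, c3) with payoffs (9, 6).
For the simultaneous game, intersect best replies.
Player I's best replies: c1→C; c2→D; c3→D.
Player 2's best replies: A→c2; B→c2; C→c2; D→c3.
Only (D, c3) has each player best-responding; Nash payoffs (9, 6).
Player 2 earns 6 sequentially versus 6 at the Nash outcome: unchanged.

unchanged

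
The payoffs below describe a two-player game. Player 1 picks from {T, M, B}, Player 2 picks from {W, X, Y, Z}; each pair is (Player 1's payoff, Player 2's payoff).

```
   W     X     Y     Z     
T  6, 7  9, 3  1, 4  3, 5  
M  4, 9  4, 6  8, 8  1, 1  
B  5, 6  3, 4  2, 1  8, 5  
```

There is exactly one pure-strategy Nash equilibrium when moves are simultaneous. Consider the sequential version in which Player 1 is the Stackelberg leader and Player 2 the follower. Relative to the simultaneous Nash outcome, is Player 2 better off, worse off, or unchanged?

Backward induction with Player 1 moving first.
- T: Player 2 compares 7, 3, 4, 5 and picks W; Player 1 would get 6.
- M: Player 2 compares 9, 6, 8, 1 and picks W; Player 1 would get 4.
- B: Player 2 compares 6, 4, 1, 5 and picks W; Player 1 would get 5.
Maximizing over 6, 4, 5, Player 1 chooses T. Subgame-perfect outcome: (T, W) with payoffs (6, 7).
Now find the simultaneous Nash equilibrium.
Player 1's best replies: W→T; X→T; Y→M; Z→B.
Player 2's best replies: T→W; M→W; B→W.
Only (T, W) has each player best-responding; Nash payoffs (6, 7).
Player 2 earns 7 sequentially versus 7 at the Nash outcome: unchanged.

unchanged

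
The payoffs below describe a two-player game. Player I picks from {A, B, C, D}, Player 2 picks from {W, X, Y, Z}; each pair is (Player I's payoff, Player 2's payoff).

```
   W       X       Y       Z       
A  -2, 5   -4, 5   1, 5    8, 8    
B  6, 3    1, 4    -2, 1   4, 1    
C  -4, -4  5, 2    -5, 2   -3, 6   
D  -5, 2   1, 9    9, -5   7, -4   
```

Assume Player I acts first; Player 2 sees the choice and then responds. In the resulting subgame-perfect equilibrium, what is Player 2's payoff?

Backward induction with Player I moving first.
- A: Player 2 compares 5, 5, 5, 8 and picks Z; Player I would get 8.
- B: Player 2 compares 3, 4, 1, 1 and picks X; Player I would get 1.
- C: Player 2 compares -4, 2, 2, 6 and picks Z; Player I would get -3.
- D: Player 2 compares 2, 9, -5, -4 and picks X; Player I would get 1.
Player I's induced payoffs are 8, 1, -3, 1, so Player I commits to A. Subgame-perfect outcome: (A, Z) with payoffs (8, 8).

8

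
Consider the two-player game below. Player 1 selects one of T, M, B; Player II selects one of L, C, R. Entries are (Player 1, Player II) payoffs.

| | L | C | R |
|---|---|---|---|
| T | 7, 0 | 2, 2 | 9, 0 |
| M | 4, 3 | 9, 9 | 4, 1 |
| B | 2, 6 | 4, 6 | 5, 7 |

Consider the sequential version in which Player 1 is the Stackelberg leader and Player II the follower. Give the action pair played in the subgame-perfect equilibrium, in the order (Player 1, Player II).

(M, C)

Player II best-responds to each possible Player 1 move:
- T: Player II compares 0, 2, 0 and picks C; Player 1 would get 2.
- M: Player II compares 3, 9, 1 and picks C; Player 1 would get 9.
- B: Player II compares 6, 6, 7 and picks R; Player 1 would get 5.
Among 2, 9, 5, the best is 9 at M. Subgame-perfect outcome: (M, C) with payoffs (9, 9).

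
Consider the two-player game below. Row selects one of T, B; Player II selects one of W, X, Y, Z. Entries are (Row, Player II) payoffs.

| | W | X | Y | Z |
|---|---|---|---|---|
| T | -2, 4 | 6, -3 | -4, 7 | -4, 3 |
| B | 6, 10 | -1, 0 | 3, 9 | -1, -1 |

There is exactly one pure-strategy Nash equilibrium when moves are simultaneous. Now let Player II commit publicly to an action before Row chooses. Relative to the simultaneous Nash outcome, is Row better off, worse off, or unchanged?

unchanged

Work backward from Row's decision.
- W: BR = B, leader payoff 10.
- X: BR = T, leader payoff -3.
- Y: BR = B, leader payoff 9.
- Z: BR = B, leader payoff -1.
Among 10, -3, 9, -1, the best is 10 at W. Subgame-perfect outcome: (B, W) with payoffs (6, 10).
For the simultaneous game, intersect best replies.
Row's best replies: W→B; X→T; Y→B; Z→B.
Player II's best replies: T→Y; B→W.
The unique mutual best reply is (B, W), giving (6, 10).
Row earns 6 sequentially versus 6 at the Nash outcome: unchanged.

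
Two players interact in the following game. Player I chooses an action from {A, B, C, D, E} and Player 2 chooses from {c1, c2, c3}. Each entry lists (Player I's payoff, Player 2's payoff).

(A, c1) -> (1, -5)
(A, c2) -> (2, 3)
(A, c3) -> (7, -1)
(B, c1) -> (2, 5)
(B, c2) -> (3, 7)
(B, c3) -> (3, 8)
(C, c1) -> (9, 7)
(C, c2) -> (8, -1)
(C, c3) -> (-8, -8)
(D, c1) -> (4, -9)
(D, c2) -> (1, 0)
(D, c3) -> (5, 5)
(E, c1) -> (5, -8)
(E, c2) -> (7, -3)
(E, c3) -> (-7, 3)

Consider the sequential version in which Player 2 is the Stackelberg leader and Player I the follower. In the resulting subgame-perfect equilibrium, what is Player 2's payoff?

Solve by backward induction (Player 2 leads).
- c1: Player I compares 1, 2, 9, 4, 5 and picks C; Player 2 would get 7.
- c2: Player I compares 2, 3, 8, 1, 7 and picks C; Player 2 would get -1.
- c3: Player I compares 7, 3, -8, 5, -7 and picks A; Player 2 would get -1.
Player 2's induced payoffs are 7, -1, -1, so Player 2 commits to c1. Subgame-perfect outcome: (C, c1) with payoffs (9, 7).

7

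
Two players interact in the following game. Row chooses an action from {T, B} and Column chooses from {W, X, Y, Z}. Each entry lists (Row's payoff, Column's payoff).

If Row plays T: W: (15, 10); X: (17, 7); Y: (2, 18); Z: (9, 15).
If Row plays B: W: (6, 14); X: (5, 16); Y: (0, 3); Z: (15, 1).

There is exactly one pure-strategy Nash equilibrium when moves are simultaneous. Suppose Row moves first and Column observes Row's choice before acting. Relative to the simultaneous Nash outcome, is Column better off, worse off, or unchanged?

worse off

Backward induction with Row moving first.
- T: BR = Y, leader payoff 2.
- B: BR = X, leader payoff 5.
Maximizing over 2, 5, Row chooses B. Subgame-perfect outcome: (B, X) with payoffs (5, 16).
For the simultaneous game, intersect best replies.
Row's best replies: W→T; X→T; Y→T; Z→B.
Column's best replies: T→Y; B→X.
The unique mutual best reply is (T, Y), giving (2, 18).
Column earns 16 sequentially versus 18 at the Nash outcome: worse off.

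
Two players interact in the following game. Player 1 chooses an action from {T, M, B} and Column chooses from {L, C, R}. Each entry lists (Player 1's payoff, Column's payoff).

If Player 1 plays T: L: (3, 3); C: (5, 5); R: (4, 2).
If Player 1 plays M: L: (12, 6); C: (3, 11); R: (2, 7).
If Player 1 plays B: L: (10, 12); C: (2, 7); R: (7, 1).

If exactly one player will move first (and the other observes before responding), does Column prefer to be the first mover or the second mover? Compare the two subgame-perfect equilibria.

If Player 1 leads: Column's best replies are T→C, M→C, B→L; Player 1's induced payoffs 5, 3, 10; outcome (B, L), payoffs (10, 12).
If Column leads: Player 1's best replies are L→M, C→T, R→B; Column's induced payoffs 6, 5, 1; outcome (M, L), payoffs (12, 6).
Column gets 6 moving first and 12 moving second, so Column prefers to move second.

second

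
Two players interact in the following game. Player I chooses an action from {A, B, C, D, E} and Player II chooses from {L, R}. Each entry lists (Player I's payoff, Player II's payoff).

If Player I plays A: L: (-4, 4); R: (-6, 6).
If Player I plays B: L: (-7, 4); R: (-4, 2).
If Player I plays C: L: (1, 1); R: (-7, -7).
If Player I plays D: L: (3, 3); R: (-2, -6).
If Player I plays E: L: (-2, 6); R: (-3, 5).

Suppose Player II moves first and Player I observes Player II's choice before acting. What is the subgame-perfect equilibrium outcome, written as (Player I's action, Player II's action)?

(D, L)

Backward induction with Player II moving first.
- L: Player I compares -4, -7, 1, 3, -2 and picks D; Player II would get 3.
- R: Player I compares -6, -4, -7, -2, -3 and picks D; Player II would get -6.
Player II's induced payoffs are 3, -6, so Player II commits to L. Subgame-perfect outcome: (D, L) with payoffs (3, 3).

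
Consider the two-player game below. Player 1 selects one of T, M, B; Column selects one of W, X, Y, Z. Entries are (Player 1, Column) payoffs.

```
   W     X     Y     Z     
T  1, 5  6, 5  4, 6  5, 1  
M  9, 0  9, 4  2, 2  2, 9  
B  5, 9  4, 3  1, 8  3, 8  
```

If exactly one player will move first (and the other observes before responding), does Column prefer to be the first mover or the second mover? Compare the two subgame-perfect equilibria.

second

If Player 1 leads: Column's best replies are T→Y, M→Z, B→W; Player 1's induced payoffs 4, 2, 5; outcome (B, W), payoffs (5, 9).
If Column leads: Player 1's best replies are W→M, X→M, Y→T, Z→T; Column's induced payoffs 0, 4, 6, 1; outcome (T, Y), payoffs (4, 6).
Column gets 6 moving first and 9 moving second, so Column prefers to move second.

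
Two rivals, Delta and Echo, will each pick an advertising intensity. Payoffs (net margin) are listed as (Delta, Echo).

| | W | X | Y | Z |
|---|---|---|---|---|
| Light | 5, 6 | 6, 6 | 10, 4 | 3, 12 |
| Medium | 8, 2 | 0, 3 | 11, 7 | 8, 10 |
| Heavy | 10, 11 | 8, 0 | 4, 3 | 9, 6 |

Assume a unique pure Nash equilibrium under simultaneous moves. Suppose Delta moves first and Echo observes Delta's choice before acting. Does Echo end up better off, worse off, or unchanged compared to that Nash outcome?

Backward induction with Delta moving first.
- Light: Echo compares 6, 6, 4, 12 and picks Z; Delta would get 3.
- Medium: Echo compares 2, 3, 7, 10 and picks Z; Delta would get 8.
- Heavy: Echo compares 11, 0, 3, 6 and picks W; Delta would get 10.
Delta's induced payoffs are 3, 8, 10, so Delta commits to Heavy. Subgame-perfect outcome: (Heavy, W) with payoffs (10, 11).
For the simultaneous game, intersect best replies.
Delta's best replies: W→Heavy; X→Heavy; Y→Medium; Z→Heavy.
Echo's best replies: Light→Z; Medium→Z; Heavy→W.
The unique mutual best reply is (Heavy, W), giving (10, 11).
Echo earns 11 sequentially versus 11 at the Nash outcome: unchanged.

unchanged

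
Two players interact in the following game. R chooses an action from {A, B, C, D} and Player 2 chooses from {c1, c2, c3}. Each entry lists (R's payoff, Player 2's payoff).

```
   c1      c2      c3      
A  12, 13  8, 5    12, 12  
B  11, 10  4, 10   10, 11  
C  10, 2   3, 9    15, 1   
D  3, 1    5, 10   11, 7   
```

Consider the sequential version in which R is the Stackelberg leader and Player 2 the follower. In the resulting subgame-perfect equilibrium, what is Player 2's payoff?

Player 2 best-responds to each possible R move:
- A: BR = c1, leader payoff 12.
- B: BR = c3, leader payoff 10.
- C: BR = c2, leader payoff 3.
- D: BR = c2, leader payoff 5.
Maximizing over 12, 10, 3, 5, R chooses A. Subgame-perfect outcome: (A, c1) with payoffs (12, 13).

13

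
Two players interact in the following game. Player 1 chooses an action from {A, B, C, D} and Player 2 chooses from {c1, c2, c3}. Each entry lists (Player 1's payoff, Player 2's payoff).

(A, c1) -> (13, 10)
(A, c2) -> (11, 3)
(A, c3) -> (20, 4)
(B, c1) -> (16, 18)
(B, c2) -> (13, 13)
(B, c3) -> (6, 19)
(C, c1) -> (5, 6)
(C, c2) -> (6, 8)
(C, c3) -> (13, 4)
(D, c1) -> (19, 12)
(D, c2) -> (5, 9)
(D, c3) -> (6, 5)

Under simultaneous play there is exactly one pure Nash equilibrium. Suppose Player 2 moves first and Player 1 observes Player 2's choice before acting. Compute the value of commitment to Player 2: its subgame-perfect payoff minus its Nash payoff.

Solve by backward induction (Player 2 leads).
- c1 → Player 1 plays D (best of 13, 16, 5, 19); Player 2 gets 12.
- c2 → Player 1 plays B (best of 11, 13, 6, 5); Player 2 gets 13.
- c3 → Player 1 plays A (best of 20, 6, 13, 6); Player 2 gets 4.
Player 2's induced payoffs are 12, 13, 4, so Player 2 commits to c2. Subgame-perfect outcome: (B, c2) with payoffs (13, 13).
For the simultaneous game, intersect best replies.
Player 1's best replies: c1→D; c2→B; c3→A.
Player 2's best replies: A→c1; B→c3; C→c2; D→c1.
Only (D, c1) has each player best-responding; Nash payoffs (19, 12).
Player 2's commitment gain: 13 − 12 = 1.

1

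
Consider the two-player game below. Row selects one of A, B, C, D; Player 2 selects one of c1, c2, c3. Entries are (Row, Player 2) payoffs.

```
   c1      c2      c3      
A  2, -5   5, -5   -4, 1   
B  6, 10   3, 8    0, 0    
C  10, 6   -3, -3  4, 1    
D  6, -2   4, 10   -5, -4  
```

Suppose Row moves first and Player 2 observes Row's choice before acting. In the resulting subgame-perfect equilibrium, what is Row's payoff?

Player 2 best-responds to each possible Row move:
- A: Player 2 compares -5, -5, 1 and picks c3; Row would get -4.
- B: Player 2 compares 10, 8, 0 and picks c1; Row would get 6.
- C: Player 2 compares 6, -3, 1 and picks c1; Row would get 10.
- D: Player 2 compares -2, 10, -4 and picks c2; Row would get 4.
Among -4, 6, 10, 4, the best is 10 at C. Subgame-perfect outcome: (C, c1) with payoffs (10, 6).

10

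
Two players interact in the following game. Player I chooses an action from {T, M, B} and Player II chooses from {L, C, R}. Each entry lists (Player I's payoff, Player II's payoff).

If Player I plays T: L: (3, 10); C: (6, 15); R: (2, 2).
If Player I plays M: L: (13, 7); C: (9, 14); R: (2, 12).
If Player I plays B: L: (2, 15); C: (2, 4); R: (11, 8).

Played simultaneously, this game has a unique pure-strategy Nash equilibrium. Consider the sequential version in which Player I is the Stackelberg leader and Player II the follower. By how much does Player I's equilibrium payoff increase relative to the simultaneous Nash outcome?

Solve by backward induction (Player I leads).
- T: BR = C, leader payoff 6.
- M: BR = C, leader payoff 9.
- B: BR = L, leader payoff 2.
Maximizing over 6, 9, 2, Player I chooses M. Subgame-perfect outcome: (M, C) with payoffs (9, 14).
Under simultaneous play:
Player I's best replies: L→M; C→M; R→B.
Player II's best replies: T→C; M→C; B→L.
Only (M, C) has each player best-responding; Nash payoffs (9, 14).
Player I's commitment gain: 9 − 9 = 0.

0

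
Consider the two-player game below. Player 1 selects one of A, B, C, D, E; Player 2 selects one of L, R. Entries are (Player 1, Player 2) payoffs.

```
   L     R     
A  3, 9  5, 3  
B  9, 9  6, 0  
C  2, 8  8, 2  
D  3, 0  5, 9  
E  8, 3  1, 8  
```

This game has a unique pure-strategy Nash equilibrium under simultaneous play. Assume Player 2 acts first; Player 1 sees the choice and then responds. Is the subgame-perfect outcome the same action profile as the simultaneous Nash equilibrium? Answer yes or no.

Player 1 best-responds to each possible Player 2 move:
- L: Player 1 compares 3, 9, 2, 3, 8 and picks B; Player 2 would get 9.
- R: Player 1 compares 5, 6, 8, 5, 1 and picks C; Player 2 would get 2.
Player 2's induced payoffs are 9, 2, so Player 2 commits to L. Subgame-perfect outcome: (B, L) with payoffs (9, 9).
For the simultaneous game, intersect best replies.
Player 1's best replies: L→B; R→C.
Player 2's best replies: A→L; B→L; C→L; D→R; E→R.
The unique mutual best reply is (B, L), giving (9, 9).
Sequential outcome (B, L) coincides with the Nash profile (B, L).

yes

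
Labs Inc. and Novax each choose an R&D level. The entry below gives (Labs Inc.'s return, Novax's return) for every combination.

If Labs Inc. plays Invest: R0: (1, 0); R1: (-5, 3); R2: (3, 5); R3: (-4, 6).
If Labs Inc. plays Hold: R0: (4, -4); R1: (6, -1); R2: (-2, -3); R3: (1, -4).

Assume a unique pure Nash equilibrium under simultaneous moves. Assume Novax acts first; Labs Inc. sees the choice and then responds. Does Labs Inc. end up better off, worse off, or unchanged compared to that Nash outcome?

Solve by backward induction (Novax leads).
- R0 → Labs Inc. plays Hold (best of 1, 4); Novax gets -4.
- R1 → Labs Inc. plays Hold (best of -5, 6); Novax gets -1.
- R2 → Labs Inc. plays Invest (best of 3, -2); Novax gets 5.
- R3 → Labs Inc. plays Hold (best of -4, 1); Novax gets -4.
Maximizing over -4, -1, 5, -4, Novax chooses R2. Subgame-perfect outcome: (Invest, R2) with payoffs (3, 5).
Now find the simultaneous Nash equilibrium.
Labs Inc.'s best replies: R0→Hold; R1→Hold; R2→Invest; R3→Hold.
Novax's best replies: Invest→R3; Hold→R1.
The unique mutual best reply is (Hold, R1), giving (6, -1).
Labs Inc. earns 3 sequentially versus 6 at the Nash outcome: worse off.

worse off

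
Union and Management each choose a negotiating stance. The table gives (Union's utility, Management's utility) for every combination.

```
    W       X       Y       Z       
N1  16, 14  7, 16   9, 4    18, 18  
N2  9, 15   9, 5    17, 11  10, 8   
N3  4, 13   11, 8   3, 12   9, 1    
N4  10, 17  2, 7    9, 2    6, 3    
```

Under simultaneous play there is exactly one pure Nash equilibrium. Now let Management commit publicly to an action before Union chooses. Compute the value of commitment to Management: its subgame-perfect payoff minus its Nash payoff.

0

Work backward from Union's decision.
- W: BR = N1, leader payoff 14.
- X: BR = N3, leader payoff 8.
- Y: BR = N2, leader payoff 11.
- Z: BR = N1, leader payoff 18.
Maximizing over 14, 8, 11, 18, Management chooses Z. Subgame-perfect outcome: (N1, Z) with payoffs (18, 18).
Now find the simultaneous Nash equilibrium.
Union's best replies: W→N1; X→N3; Y→N2; Z→N1.
Management's best replies: N1→Z; N2→W; N3→W; N4→W.
Only (N1, Z) has each player best-responding; Nash payoffs (18, 18).
Management's commitment gain: 18 − 18 = 0.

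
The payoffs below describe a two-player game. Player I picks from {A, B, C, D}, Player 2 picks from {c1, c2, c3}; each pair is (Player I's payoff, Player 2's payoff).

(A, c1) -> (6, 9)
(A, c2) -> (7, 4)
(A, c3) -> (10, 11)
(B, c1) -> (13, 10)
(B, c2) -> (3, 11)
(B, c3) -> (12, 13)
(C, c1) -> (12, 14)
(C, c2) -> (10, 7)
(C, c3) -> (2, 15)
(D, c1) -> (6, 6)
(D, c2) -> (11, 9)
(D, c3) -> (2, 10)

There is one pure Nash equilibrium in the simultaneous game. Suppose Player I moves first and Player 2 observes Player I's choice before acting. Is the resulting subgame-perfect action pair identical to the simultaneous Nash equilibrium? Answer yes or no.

Backward induction with Player I moving first.
- A: BR = c3, leader payoff 10.
- B: BR = c3, leader payoff 12.
- C: BR = c3, leader payoff 2.
- D: BR = c3, leader payoff 2.
Player I's induced payoffs are 10, 12, 2, 2, so Player I commits to B. Subgame-perfect outcome: (B, c3) with payoffs (12, 13).
Now find the simultaneous Nash equilibrium.
Player I's best replies: c1→B; c2→D; c3→B.
Player 2's best replies: A→c3; B→c3; C→c3; D→c3.
Only (B, c3) has each player best-responding; Nash payoffs (12, 13).
Sequential outcome (B, c3) coincides with the Nash profile (B, c3).

yes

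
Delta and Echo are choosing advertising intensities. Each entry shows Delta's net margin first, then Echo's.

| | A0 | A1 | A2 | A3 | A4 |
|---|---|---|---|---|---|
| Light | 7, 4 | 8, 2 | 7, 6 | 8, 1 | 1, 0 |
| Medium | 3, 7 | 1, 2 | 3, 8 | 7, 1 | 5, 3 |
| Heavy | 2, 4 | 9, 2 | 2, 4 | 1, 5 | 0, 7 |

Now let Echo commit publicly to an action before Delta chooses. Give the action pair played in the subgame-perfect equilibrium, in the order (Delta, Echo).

Solve by backward induction (Echo leads).
- A0: BR = Light, leader payoff 4.
- A1: BR = Heavy, leader payoff 2.
- A2: BR = Light, leader payoff 6.
- A3: BR = Light, leader payoff 1.
- A4: BR = Medium, leader payoff 3.
Echo's induced payoffs are 4, 2, 6, 1, 3, so Echo commits to A2. Subgame-perfect outcome: (Light, A2) with payoffs (7, 6).

(Light, A2)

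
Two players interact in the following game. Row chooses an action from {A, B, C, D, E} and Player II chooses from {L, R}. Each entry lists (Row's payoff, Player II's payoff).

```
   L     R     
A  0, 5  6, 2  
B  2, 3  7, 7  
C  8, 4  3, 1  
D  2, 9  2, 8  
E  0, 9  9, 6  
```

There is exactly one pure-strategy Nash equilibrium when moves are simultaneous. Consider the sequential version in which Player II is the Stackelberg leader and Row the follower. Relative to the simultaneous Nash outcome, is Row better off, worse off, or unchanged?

Work backward from Row's decision.
- L → Row plays C (best of 0, 2, 8, 2, 0); Player II gets 4.
- R → Row plays E (best of 6, 7, 3, 2, 9); Player II gets 6.
Among 4, 6, the best is 6 at R. Subgame-perfect outcome: (E, R) with payoffs (9, 6).
For the simultaneous game, intersect best replies.
Row's best replies: L→C; R→E.
Player II's best replies: A→L; B→R; C→L; D→L; E→L.
Only (C, L) has each player best-responding; Nash payoffs (8, 4).
Row earns 9 sequentially versus 8 at the Nash outcome: better off.

better off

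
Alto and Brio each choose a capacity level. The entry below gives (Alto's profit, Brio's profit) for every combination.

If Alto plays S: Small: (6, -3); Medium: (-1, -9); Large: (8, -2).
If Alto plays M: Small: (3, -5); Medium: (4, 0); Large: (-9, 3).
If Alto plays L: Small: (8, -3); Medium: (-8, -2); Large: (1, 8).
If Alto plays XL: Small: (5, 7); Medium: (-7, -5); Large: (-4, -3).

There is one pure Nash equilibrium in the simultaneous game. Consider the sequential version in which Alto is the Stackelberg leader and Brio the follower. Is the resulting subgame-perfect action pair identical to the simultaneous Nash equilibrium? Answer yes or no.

Work backward from Brio's decision.
- S → Brio plays Large (best of -3, -9, -2); Alto gets 8.
- M → Brio plays Large (best of -5, 0, 3); Alto gets -9.
- L → Brio plays Large (best of -3, -2, 8); Alto gets 1.
- XL → Brio plays Small (best of 7, -5, -3); Alto gets 5.
Maximizing over 8, -9, 1, 5, Alto chooses S. Subgame-perfect outcome: (S, Large) with payoffs (8, -2).
Now find the simultaneous Nash equilibrium.
Alto's best replies: Small→L; Medium→M; Large→S.
Brio's best replies: S→Large; M→Large; L→Large; XL→Small.
The unique mutual best reply is (S, Large), giving (8, -2).
Sequential outcome (S, Large) coincides with the Nash profile (S, Large).

yes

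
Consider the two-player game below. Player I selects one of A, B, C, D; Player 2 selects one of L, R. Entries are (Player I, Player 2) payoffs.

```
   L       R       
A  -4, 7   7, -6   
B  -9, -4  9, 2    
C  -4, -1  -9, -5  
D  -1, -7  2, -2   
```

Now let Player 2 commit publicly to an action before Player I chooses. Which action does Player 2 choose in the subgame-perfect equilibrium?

Player I best-responds to each possible Player 2 move:
- L: BR = D, leader payoff -7.
- R: BR = B, leader payoff 2.
Among -7, 2, the best is 2 at R. Subgame-perfect outcome: (B, R) with payoffs (9, 2).

R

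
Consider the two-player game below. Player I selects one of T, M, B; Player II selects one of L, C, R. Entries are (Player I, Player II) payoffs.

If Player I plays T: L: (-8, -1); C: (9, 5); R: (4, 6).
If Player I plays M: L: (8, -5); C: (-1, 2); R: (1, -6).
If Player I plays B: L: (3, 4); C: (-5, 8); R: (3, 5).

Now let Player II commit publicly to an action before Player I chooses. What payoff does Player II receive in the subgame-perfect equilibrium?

6

Player I best-responds to each possible Player II move:
- L: Player I compares -8, 8, 3 and picks M; Player II would get -5.
- C: Player I compares 9, -1, -5 and picks T; Player II would get 5.
- R: Player I compares 4, 1, 3 and picks T; Player II would get 6.
Player II's induced payoffs are -5, 5, 6, so Player II commits to R. Subgame-perfect outcome: (T, R) with payoffs (4, 6).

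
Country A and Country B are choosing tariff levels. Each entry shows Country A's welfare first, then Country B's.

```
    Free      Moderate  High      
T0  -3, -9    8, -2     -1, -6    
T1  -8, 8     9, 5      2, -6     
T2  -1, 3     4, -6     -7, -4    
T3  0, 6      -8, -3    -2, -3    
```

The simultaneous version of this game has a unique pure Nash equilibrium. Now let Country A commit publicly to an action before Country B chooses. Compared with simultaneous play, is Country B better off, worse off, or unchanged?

worse off

Backward induction with Country A moving first.
- T0: BR = Moderate, leader payoff 8.
- T1: BR = Free, leader payoff -8.
- T2: BR = Free, leader payoff -1.
- T3: BR = Free, leader payoff 0.
Country A's induced payoffs are 8, -8, -1, 0, so Country A commits to T0. Subgame-perfect outcome: (T0, Moderate) with payoffs (8, -2).
Now find the simultaneous Nash equilibrium.
Country A's best replies: Free→T3; Moderate→T1; High→T1.
Country B's best replies: T0→Moderate; T1→Free; T2→Free; T3→Free.
Only (T3, Free) has each player best-responding; Nash payoffs (0, 6).
Country B earns -2 sequentially versus 6 at the Nash outcome: worse off.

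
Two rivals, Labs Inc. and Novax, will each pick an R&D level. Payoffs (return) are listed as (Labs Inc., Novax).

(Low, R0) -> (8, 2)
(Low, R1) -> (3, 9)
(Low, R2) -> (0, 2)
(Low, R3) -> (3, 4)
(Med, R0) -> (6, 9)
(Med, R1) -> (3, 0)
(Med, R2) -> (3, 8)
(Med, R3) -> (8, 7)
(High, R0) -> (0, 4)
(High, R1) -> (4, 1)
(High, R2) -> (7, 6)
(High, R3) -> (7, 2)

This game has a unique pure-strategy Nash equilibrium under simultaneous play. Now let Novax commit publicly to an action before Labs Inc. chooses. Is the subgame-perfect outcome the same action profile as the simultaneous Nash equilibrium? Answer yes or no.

Labs Inc. best-responds to each possible Novax move:
- R0: BR = Low, leader payoff 2.
- R1: BR = High, leader payoff 1.
- R2: BR = High, leader payoff 6.
- R3: BR = Med, leader payoff 7.
Among 2, 1, 6, 7, the best is 7 at R3. Subgame-perfect outcome: (Med, R3) with payoffs (8, 7).
Now find the simultaneous Nash equilibrium.
Labs Inc.'s best replies: R0→Low; R1→High; R2→High; R3→Med.
Novax's best replies: Low→R1; Med→R0; High→R2.
The unique mutual best reply is (High, R2), giving (7, 6).
Sequential outcome (Med, R3) differs from the Nash profile (High, R2).

no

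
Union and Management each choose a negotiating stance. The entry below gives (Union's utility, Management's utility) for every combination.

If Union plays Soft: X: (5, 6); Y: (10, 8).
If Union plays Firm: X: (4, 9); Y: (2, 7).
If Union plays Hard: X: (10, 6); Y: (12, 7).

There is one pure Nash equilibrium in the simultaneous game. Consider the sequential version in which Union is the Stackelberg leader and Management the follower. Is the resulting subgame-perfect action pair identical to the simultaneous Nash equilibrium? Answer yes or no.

Solve by backward induction (Union leads).
- Soft → Management plays Y (best of 6, 8); Union gets 10.
- Firm → Management plays X (best of 9, 7); Union gets 4.
- Hard → Management plays Y (best of 6, 7); Union gets 12.
Union's induced payoffs are 10, 4, 12, so Union commits to Hard. Subgame-perfect outcome: (Hard, Y) with payoffs (12, 7).
Now find the simultaneous Nash equilibrium.
Union's best replies: X→Hard; Y→Hard.
Management's best replies: Soft→Y; Firm→X; Hard→Y.
Only (Hard, Y) has each player best-responding; Nash payoffs (12, 7).
Sequential outcome (Hard, Y) coincides with the Nash profile (Hard, Y).

yes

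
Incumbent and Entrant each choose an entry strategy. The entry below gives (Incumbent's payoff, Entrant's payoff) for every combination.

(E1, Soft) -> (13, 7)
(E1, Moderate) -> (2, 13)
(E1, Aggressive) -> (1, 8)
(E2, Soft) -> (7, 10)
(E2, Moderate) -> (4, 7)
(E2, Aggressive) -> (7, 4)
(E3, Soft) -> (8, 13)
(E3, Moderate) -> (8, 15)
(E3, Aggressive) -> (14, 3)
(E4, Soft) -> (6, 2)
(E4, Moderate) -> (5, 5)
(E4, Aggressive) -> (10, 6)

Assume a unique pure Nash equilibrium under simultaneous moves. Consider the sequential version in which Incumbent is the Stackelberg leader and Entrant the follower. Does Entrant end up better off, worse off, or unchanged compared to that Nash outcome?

Entrant best-responds to each possible Incumbent move:
- E1: Entrant compares 7, 13, 8 and picks Moderate; Incumbent would get 2.
- E2: Entrant compares 10, 7, 4 and picks Soft; Incumbent would get 7.
- E3: Entrant compares 13, 15, 3 and picks Moderate; Incumbent would get 8.
- E4: Entrant compares 2, 5, 6 and picks Aggressive; Incumbent would get 10.
Maximizing over 2, 7, 8, 10, Incumbent chooses E4. Subgame-perfect outcome: (E4, Aggressive) with payoffs (10, 6).
Now find the simultaneous Nash equilibrium.
Incumbent's best replies: Soft→E1; Moderate→E3; Aggressive→E3.
Entrant's best replies: E1→Moderate; E2→Soft; E3→Moderate; E4→Aggressive.
Only (E3, Moderate) has each player best-responding; Nash payoffs (8, 15).
Entrant earns 6 sequentially versus 15 at the Nash outcome: worse off.

worse off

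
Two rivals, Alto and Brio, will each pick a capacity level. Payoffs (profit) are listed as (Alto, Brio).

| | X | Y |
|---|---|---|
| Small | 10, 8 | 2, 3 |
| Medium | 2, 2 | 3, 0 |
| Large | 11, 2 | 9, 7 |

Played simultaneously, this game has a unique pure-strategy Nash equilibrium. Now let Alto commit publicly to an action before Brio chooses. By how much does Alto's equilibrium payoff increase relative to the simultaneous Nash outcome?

Solve by backward induction (Alto leads).
- Small: BR = X, leader payoff 10.
- Medium: BR = X, leader payoff 2.
- Large: BR = Y, leader payoff 9.
Alto's induced payoffs are 10, 2, 9, so Alto commits to Small. Subgame-perfect outcome: (Small, X) with payoffs (10, 8).
Under simultaneous play:
Alto's best replies: X→Large; Y→Large.
Brio's best replies: Small→X; Medium→X; Large→Y.
Only (Large, Y) has each player best-responding; Nash payoffs (9, 7).
Alto's commitment gain: 10 − 9 = 1.

1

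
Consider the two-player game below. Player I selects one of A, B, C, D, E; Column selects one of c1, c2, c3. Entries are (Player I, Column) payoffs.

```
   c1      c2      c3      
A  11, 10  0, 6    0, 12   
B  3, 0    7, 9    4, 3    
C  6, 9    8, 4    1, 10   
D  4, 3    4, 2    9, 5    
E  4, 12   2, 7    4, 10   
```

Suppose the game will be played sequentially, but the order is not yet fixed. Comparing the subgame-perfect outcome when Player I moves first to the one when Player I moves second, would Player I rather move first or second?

If Player I leads: Column's best replies are A→c3, B→c2, C→c3, D→c3, E→c1; Player I's induced payoffs 0, 7, 1, 9, 4; outcome (D, c3), payoffs (9, 5).
If Column leads: Player I's best replies are c1→A, c2→C, c3→D; Column's induced payoffs 10, 4, 5; outcome (A, c1), payoffs (11, 10).
Player I gets 9 moving first and 11 moving second, so Player I prefers to move second.

second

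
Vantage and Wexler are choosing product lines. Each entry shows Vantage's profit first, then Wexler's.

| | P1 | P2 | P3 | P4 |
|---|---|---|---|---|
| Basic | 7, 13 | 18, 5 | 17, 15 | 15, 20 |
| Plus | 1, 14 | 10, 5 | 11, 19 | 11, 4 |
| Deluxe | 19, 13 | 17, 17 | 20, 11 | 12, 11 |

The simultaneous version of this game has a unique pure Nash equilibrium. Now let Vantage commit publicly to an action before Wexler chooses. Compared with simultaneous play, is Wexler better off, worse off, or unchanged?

Solve by backward induction (Vantage leads).
- Basic: BR = P4, leader payoff 15.
- Plus: BR = P3, leader payoff 11.
- Deluxe: BR = P2, leader payoff 17.
Among 15, 11, 17, the best is 17 at Deluxe. Subgame-perfect outcome: (Deluxe, P2) with payoffs (17, 17).
For the simultaneous game, intersect best replies.
Vantage's best replies: P1→Deluxe; P2→Basic; P3→Deluxe; P4→Basic.
Wexler's best replies: Basic→P4; Plus→P3; Deluxe→P2.
Only (Basic, P4) has each player best-responding; Nash payoffs (15, 20).
Wexler earns 17 sequentially versus 20 at the Nash outcome: worse off.

worse off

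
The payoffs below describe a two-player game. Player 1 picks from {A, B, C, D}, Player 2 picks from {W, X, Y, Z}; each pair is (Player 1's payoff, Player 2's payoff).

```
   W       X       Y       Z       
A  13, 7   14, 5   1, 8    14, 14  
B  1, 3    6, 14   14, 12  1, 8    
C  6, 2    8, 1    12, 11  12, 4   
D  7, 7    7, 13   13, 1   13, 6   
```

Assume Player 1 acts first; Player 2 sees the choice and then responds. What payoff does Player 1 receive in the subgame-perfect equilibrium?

14

Solve by backward induction (Player 1 leads).
- A: Player 2 compares 7, 5, 8, 14 and picks Z; Player 1 would get 14.
- B: Player 2 compares 3, 14, 12, 8 and picks X; Player 1 would get 6.
- C: Player 2 compares 2, 1, 11, 4 and picks Y; Player 1 would get 12.
- D: Player 2 compares 7, 13, 1, 6 and picks X; Player 1 would get 7.
Maximizing over 14, 6, 12, 7, Player 1 chooses A. Subgame-perfect outcome: (A, Z) with payoffs (14, 14).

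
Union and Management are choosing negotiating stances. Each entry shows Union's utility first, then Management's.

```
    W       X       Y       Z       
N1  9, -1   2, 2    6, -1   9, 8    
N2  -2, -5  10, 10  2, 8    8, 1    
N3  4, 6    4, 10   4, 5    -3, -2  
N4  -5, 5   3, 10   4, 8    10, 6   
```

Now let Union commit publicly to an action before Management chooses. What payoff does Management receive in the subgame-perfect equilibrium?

Work backward from Management's decision.
- N1: Management compares -1, 2, -1, 8 and picks Z; Union would get 9.
- N2: Management compares -5, 10, 8, 1 and picks X; Union would get 10.
- N3: Management compares 6, 10, 5, -2 and picks X; Union would get 4.
- N4: Management compares 5, 10, 8, 6 and picks X; Union would get 3.
Union's induced payoffs are 9, 10, 4, 3, so Union commits to N2. Subgame-perfect outcome: (N2, X) with payoffs (10, 10).

10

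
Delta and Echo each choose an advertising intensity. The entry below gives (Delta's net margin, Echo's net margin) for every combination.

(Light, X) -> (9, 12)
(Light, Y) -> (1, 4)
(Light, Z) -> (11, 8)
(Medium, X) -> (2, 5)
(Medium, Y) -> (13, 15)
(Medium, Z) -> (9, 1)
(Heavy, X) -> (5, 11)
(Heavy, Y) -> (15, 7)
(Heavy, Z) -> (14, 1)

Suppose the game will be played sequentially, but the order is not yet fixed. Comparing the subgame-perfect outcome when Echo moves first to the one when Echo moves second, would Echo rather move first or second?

If Delta leads: Echo's best replies are Light→X, Medium→Y, Heavy→X; Delta's induced payoffs 9, 13, 5; outcome (Medium, Y), payoffs (13, 15).
If Echo leads: Delta's best replies are X→Light, Y→Heavy, Z→Heavy; Echo's induced payoffs 12, 7, 1; outcome (Light, X), payoffs (9, 12).
Echo gets 12 moving first and 15 moving second, so Echo prefers to move second.

second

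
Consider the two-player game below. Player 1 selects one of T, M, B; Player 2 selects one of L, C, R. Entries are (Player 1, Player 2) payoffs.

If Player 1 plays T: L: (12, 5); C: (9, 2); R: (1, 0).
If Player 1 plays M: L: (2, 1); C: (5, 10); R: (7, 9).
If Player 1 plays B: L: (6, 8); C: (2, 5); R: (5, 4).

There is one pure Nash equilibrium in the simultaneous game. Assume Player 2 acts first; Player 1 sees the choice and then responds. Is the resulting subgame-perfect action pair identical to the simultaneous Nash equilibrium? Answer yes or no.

Solve by backward induction (Player 2 leads).
- L: Player 1 compares 12, 2, 6 and picks T; Player 2 would get 5.
- C: Player 1 compares 9, 5, 2 and picks T; Player 2 would get 2.
- R: Player 1 compares 1, 7, 5 and picks M; Player 2 would get 9.
Maximizing over 5, 2, 9, Player 2 chooses R. Subgame-perfect outcome: (M, R) with payoffs (7, 9).
Now find the simultaneous Nash equilibrium.
Player 1's best replies: L→T; C→T; R→M.
Player 2's best replies: T→L; M→C; B→L.
The unique mutual best reply is (T, L), giving (12, 5).
Sequential outcome (M, R) differs from the Nash profile (T, L).

no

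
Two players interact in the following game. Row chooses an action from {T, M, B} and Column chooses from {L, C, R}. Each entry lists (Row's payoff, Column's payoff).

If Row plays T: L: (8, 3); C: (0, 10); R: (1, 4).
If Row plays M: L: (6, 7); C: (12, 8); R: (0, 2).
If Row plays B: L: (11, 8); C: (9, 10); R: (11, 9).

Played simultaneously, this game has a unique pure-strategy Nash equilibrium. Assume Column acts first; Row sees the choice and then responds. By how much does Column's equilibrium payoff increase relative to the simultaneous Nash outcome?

Solve by backward induction (Column leads).
- L: Row compares 8, 6, 11 and picks B; Column would get 8.
- C: Row compares 0, 12, 9 and picks M; Column would get 8.
- R: Row compares 1, 0, 11 and picks B; Column would get 9.
Column's induced payoffs are 8, 8, 9, so Column commits to R. Subgame-perfect outcome: (B, R) with payoffs (11, 9).
Now find the simultaneous Nash equilibrium.
Row's best replies: L→B; C→M; R→B.
Column's best replies: T→C; M→C; B→C.
Only (M, C) has each player best-responding; Nash payoffs (12, 8).
Column's commitment gain: 9 − 8 = 1.

1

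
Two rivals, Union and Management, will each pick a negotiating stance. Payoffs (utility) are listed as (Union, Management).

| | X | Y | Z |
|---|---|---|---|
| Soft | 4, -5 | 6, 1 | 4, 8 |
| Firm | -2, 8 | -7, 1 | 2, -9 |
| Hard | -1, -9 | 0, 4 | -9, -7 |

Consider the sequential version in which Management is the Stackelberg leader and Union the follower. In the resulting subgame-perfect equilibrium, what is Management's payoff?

Solve by backward induction (Management leads).
- X: BR = Soft, leader payoff -5.
- Y: BR = Soft, leader payoff 1.
- Z: BR = Soft, leader payoff 8.
Management's induced payoffs are -5, 1, 8, so Management commits to Z. Subgame-perfect outcome: (Soft, Z) with payoffs (4, 8).

8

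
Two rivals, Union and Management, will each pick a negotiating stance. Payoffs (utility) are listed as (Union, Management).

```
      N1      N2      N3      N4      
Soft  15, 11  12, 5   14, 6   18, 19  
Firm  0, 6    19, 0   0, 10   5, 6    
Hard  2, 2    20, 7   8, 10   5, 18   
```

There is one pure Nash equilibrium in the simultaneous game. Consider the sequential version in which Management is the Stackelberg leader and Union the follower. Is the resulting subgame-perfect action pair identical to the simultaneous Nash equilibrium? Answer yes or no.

yes

Union best-responds to each possible Management move:
- N1: BR = Soft, leader payoff 11.
- N2: BR = Hard, leader payoff 7.
- N3: BR = Soft, leader payoff 6.
- N4: BR = Soft, leader payoff 19.
Management's induced payoffs are 11, 7, 6, 19, so Management commits to N4. Subgame-perfect outcome: (Soft, N4) with payoffs (18, 19).
For the simultaneous game, intersect best replies.
Union's best replies: N1→Soft; N2→Hard; N3→Soft; N4→Soft.
Management's best replies: Soft→N4; Firm→N3; Hard→N4.
The unique mutual best reply is (Soft, N4), giving (18, 19).
Sequential outcome (Soft, N4) coincides with the Nash profile (Soft, N4).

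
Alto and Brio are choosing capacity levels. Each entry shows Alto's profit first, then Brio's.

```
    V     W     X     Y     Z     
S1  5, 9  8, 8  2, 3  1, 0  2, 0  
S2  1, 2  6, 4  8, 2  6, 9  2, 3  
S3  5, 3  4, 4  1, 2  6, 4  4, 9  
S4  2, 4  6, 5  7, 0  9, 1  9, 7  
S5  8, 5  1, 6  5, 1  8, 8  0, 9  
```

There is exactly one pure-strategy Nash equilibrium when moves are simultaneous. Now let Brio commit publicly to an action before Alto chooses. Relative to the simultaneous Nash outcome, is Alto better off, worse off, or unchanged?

worse off

Backward induction with Brio moving first.
- V: BR = S5, leader payoff 5.
- W: BR = S1, leader payoff 8.
- X: BR = S2, leader payoff 2.
- Y: BR = S4, leader payoff 1.
- Z: BR = S4, leader payoff 7.
Maximizing over 5, 8, 2, 1, 7, Brio chooses W. Subgame-perfect outcome: (S1, W) with payoffs (8, 8).
Now find the simultaneous Nash equilibrium.
Alto's best replies: V→S5; W→S1; X→S2; Y→S4; Z→S4.
Brio's best replies: S1→V; S2→Y; S3→Z; S4→Z; S5→Z.
The unique mutual best reply is (S4, Z), giving (9, 7).
Alto earns 8 sequentially versus 9 at the Nash outcome: worse off.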